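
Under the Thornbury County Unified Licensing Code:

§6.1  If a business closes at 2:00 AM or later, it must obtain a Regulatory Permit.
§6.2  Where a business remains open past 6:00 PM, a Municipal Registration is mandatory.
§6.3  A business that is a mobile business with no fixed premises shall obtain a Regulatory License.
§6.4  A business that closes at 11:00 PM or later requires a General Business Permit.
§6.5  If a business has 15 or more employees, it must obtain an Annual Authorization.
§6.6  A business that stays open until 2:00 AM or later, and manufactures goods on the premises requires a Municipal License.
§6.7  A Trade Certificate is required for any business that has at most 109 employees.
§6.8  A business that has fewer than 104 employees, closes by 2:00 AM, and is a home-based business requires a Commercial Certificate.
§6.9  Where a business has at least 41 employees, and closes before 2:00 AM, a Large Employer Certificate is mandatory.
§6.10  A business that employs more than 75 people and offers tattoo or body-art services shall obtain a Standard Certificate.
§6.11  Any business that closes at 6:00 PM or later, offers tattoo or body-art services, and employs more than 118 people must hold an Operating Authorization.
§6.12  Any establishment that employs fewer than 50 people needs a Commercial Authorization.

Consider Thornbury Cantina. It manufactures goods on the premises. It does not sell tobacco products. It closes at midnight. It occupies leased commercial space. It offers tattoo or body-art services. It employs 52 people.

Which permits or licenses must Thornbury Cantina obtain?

§6.1 closes midnight, at/before 2:00 AM → Regulatory Permit not required.
§6.2 closes midnight, after 6:00 PM → Municipal Registration required.
§6.3 occupies leased commercial space (not: is a mobile business with no fixed premises) → Regulatory License not required.
§6.4 closes midnight, after 11:00 PM → General Business Permit required.
§6.5 employees 52 ≥ 15 → Annual Authorization required.
§6.6 closes midnight, at/before 2:00 AM; manufactures goods on the premises → Municipal License not required.
§6.7 employees 52 ≤ 109 → Trade Certificate required.
§6.8 employees 52 < 104; closes midnight, at/before 2:00 AM; occupies leased commercial space (not: is a home-based business) → Commercial Certificate not required.
§6.9 employees 52 ≥ 41; closes midnight, at/before 2:00 AM → Large Employer Certificate required.
§6.10 employees 52 ≤ 75; offers tattoo or body-art services → Standard Certificate not required.
§6.11 closes midnight, after 6:00 PM; offers tattoo or body-art services; employees 52 ≤ 118 → Operating Authorization not required.
§6.12 employees 52 ≥ 50 → Commercial Authorization not required.

Annual Authorization, General Business Permit, Large Employer Certificate, Municipal Registration, Trade Certificate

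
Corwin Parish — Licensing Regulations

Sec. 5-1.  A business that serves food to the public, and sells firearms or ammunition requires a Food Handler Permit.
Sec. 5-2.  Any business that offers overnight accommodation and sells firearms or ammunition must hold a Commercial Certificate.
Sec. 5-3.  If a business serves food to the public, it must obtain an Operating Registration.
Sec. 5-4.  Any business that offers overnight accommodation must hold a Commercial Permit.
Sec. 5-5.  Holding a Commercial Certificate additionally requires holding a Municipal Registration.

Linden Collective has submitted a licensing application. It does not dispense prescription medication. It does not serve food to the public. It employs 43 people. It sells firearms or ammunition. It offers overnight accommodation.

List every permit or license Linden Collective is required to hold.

Commercial Certificate, Commercial Permit, Municipal Registration

Sec. 5-1. does not serve food to the public; sells firearms or ammunition → Food Handler Permit not required.
Sec. 5-2. offers overnight accommodation; sells firearms or ammunition → Commercial Certificate required.
Sec. 5-3. does not serve food to the public → Operating Registration not required.
Sec. 5-4. offers overnight accommodation → Commercial Permit required.
Sec. 5-5. Commercial Certificate is required → Municipal Registration also required.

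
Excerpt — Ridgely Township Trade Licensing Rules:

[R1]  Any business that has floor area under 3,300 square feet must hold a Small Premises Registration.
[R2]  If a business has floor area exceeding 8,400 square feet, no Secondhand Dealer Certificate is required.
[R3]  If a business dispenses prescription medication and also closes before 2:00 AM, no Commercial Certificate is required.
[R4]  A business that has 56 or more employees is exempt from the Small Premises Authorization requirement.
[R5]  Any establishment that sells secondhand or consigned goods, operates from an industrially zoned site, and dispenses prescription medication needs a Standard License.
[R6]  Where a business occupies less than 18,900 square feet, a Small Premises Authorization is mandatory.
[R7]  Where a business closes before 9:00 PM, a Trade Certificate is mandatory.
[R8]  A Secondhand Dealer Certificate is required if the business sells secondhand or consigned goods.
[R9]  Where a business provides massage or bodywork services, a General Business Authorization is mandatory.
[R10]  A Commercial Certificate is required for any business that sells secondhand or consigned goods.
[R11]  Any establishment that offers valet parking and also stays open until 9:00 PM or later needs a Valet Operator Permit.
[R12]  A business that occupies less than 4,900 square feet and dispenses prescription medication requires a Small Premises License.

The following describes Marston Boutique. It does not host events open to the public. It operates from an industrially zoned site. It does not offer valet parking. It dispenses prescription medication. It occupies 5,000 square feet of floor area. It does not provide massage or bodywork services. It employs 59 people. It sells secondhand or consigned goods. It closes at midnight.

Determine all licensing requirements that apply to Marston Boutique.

[R1] floor area 5,000 square feet ≥ 3,300 square feet → Small Premises Registration not required.
[R2] floor area 5,000 square feet ≤ 8,400 square feet → Secondhand Dealer Certificate exemption does not apply.
[R3] dispenses prescription medication; closes midnight, at/before 2:00 AM → exempt from Commercial Certificate.
[R4] employees 59 ≥ 56 → exempt from Small Premises Authorization.
[R5] sells secondhand or consigned goods; operates from an industrially zoned site; dispenses prescription medication → Standard License required.
[R6] floor area 5,000 square feet < 18,900 square feet → Small Premises Authorization required.
[R7] closes midnight, after 9:00 PM → Trade Certificate not required.
[R8] sells secondhand or consigned goods → Secondhand Dealer Certificate required.
[R9] does not provide massage or bodywork services → General Business Authorization not required.
[R10] sells secondhand or consigned goods → Commercial Certificate required.
[R11] does not offer valet parking; closes midnight, after 9:00 PM → Valet Operator Permit not required.
[R12] floor area 5,000 square feet ≥ 4,900 square feet; dispenses prescription medication → Small Premises License not required.

Secondhand Dealer Certificate, Standard License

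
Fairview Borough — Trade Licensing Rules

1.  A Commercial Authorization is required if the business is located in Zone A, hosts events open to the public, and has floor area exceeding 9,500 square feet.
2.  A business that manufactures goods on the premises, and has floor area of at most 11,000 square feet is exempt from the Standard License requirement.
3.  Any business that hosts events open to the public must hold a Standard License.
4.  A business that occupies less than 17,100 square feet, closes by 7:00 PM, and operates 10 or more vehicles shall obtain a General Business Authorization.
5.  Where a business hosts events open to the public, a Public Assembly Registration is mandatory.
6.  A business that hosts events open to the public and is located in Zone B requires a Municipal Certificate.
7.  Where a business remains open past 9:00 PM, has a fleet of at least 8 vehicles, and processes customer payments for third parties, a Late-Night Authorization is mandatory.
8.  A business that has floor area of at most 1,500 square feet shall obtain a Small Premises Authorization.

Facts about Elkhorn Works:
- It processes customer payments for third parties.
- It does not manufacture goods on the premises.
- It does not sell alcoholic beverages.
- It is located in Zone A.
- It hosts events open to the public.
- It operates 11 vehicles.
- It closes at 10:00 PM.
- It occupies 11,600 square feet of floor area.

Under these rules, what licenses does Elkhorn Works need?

Commercial Authorization, Late-Night Authorization, Public Assembly Registration, Standard License

1. is located in Zone A; hosts events open to the public; floor area 11,600 square feet > 9,500 square feet → Commercial Authorization required.
2. does not manufacture goods on the premises; floor area 11,600 square feet > 11,000 square feet → Standard License exemption does not apply.
3. hosts events open to the public → Standard License required.
4. floor area 11,600 square feet < 17,100 square feet; closes 10:00 PM, after 7:00 PM; vehicles 11 ≥ 10 → General Business Authorization not required.
5. hosts events open to the public → Public Assembly Registration required.
6. hosts events open to the public; is located in Zone A (not: is located in Zone B) → Municipal Certificate not required.
7. closes 10:00 PM, after 9:00 PM; vehicles 11 ≥ 8; processes customer payments for third parties → Late-Night Authorization required.
8. floor area 11,600 square feet > 1,500 square feet → Small Premises Authorization not required.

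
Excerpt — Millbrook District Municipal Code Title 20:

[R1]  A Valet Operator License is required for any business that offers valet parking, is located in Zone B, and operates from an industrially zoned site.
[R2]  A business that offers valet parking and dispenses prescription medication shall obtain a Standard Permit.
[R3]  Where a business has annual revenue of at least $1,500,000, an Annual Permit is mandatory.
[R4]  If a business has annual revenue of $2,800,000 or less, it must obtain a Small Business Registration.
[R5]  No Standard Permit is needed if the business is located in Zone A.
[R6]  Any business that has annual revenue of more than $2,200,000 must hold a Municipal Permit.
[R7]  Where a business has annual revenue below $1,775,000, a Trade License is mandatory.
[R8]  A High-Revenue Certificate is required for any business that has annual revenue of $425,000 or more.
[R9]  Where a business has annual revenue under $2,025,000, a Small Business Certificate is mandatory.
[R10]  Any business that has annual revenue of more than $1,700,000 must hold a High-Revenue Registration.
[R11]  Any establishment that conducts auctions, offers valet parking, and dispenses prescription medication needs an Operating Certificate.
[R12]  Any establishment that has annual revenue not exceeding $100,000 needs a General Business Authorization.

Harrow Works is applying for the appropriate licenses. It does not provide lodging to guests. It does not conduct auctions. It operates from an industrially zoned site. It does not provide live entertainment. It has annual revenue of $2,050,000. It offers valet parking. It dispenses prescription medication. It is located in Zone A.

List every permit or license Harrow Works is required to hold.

[R1] offers valet parking; is located in Zone A (not: is located in Zone B); operates from an industrially zoned site → Valet Operator License not required.
[R2] offers valet parking; dispenses prescription medication → Standard Permit required.
[R3] revenue $2,050,000 ≥ $1,500,000 → Annual Permit required.
[R4] revenue $2,050,000 ≤ $2,800,000 → Small Business Registration required.
[R5] is located in Zone A → exempt from Standard Permit.
[R6] revenue $2,050,000 ≤ $2,200,000 → Municipal Permit not required.
[R7] revenue $2,050,000 ≥ $1,775,000 → Trade License not required.
[R8] revenue $2,050,000 ≥ $425,000 → High-Revenue Certificate required.
[R9] revenue $2,050,000 ≥ $2,025,000 → Small Business Certificate not required.
[R10] revenue $2,050,000 > $1,700,000 → High-Revenue Registration required.
[R11] does not conduct auctions; offers valet parking; dispenses prescription medication → Operating Certificate not required.
[R12] revenue $2,050,000 > $100,000 → General Business Authorization not required.

Annual Permit, High-Revenue Certificate, High-Revenue Registration, Small Business Registration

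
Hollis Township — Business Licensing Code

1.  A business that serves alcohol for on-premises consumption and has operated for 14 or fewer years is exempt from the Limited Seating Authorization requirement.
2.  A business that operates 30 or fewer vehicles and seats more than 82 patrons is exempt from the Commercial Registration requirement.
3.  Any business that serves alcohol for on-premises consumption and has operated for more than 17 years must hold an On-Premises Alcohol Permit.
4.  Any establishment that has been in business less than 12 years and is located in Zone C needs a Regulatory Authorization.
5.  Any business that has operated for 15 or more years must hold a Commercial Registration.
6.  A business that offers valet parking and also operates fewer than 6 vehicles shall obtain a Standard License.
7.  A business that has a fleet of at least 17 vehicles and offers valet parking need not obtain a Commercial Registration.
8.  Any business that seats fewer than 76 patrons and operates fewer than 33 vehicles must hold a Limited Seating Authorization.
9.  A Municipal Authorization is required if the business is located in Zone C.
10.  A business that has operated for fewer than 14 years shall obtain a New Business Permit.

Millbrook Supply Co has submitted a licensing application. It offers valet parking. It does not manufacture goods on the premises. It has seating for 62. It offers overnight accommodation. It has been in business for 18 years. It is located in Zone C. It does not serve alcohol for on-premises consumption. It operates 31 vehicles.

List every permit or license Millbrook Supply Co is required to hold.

1. does not serve alcohol for on-premises consumption; years in business 18 > 14 → Limited Seating Authorization exemption does not apply.
2. vehicles 31 > 30; seating 62 ≤ 82 → Commercial Registration exemption does not apply.
3. does not serve alcohol for on-premises consumption; years in business 18 > 17 → On-Premises Alcohol Permit not required.
4. years in business 18 ≥ 12; is located in Zone C → Regulatory Authorization not required.
5. years in business 18 ≥ 15 → Commercial Registration required.
6. offers valet parking; vehicles 31 ≥ 6 → Standard License not required.
7. vehicles 31 ≥ 17; offers valet parking → exempt from Commercial Registration.
8. seating 62 < 76; vehicles 31 < 33 → Limited Seating Authorization required.
9. is located in Zone C → Municipal Authorization required.
10. years in business 18 ≥ 14 → New Business Permit not required.

Limited Seating Authorization, Municipal Authorization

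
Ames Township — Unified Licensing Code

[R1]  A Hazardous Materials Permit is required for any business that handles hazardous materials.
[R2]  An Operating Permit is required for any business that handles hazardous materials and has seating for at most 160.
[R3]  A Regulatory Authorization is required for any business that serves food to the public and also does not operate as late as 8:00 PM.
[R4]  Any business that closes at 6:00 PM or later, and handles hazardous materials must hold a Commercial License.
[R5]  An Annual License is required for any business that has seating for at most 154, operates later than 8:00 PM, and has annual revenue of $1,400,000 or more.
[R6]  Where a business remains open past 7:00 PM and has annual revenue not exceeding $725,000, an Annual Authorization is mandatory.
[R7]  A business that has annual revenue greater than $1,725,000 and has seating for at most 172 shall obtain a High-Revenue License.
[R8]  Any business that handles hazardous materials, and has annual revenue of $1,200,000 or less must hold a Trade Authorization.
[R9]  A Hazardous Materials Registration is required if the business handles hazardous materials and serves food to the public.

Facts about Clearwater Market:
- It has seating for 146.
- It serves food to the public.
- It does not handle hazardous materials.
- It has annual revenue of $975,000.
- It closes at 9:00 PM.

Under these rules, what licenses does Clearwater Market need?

[R1] does not handle hazardous materials → Hazardous Materials Permit not required.
[R2] does not handle hazardous materials; seating 146 ≤ 160 → Operating Permit not required.
[R3] serves food to the public; closes 9:00 PM, after 8:00 PM → Regulatory Authorization not required.
[R4] closes 9:00 PM, after 6:00 PM; does not handle hazardous materials → Commercial License not required.
[R5] seating 146 ≤ 154; closes 9:00 PM, after 8:00 PM; revenue $975,000 < $1,400,000 → Annual License not required.
[R6] closes 9:00 PM, after 7:00 PM; revenue $975,000 > $725,000 → Annual Authorization not required.
[R7] revenue $975,000 ≤ $1,725,000; seating 146 ≤ 172 → High-Revenue License not required.
[R8] does not handle hazardous materials; revenue $975,000 ≤ $1,200,000 → Trade Authorization not required.
[R9] does not handle hazardous materials; serves food to the public → Hazardous Materials Registration not required.

None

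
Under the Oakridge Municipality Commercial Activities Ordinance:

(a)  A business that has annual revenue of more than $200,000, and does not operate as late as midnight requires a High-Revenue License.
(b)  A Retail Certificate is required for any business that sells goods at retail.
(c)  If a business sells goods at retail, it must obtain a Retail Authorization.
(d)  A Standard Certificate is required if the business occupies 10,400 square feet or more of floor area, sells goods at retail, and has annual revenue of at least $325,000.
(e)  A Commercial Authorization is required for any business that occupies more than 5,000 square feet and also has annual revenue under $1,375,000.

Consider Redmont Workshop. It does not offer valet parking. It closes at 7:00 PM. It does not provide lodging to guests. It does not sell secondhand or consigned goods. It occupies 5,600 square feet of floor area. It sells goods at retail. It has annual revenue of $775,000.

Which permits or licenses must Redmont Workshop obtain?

Commercial Authorization, High-Revenue License, Retail Authorization, Retail Certificate

(a) revenue $775,000 > $200,000; closes 7:00 PM, at/before midnight → High-Revenue License required.
(b) sells goods at retail → Retail Certificate required.
(c) sells goods at retail → Retail Authorization required.
(d) floor area 5,600 square feet < 10,400 square feet; sells goods at retail; revenue $775,000 ≥ $325,000 → Standard Certificate not required.
(e) floor area 5,600 square feet > 5,000 square feet; revenue $775,000 < $1,375,000 → Commercial Authorization required.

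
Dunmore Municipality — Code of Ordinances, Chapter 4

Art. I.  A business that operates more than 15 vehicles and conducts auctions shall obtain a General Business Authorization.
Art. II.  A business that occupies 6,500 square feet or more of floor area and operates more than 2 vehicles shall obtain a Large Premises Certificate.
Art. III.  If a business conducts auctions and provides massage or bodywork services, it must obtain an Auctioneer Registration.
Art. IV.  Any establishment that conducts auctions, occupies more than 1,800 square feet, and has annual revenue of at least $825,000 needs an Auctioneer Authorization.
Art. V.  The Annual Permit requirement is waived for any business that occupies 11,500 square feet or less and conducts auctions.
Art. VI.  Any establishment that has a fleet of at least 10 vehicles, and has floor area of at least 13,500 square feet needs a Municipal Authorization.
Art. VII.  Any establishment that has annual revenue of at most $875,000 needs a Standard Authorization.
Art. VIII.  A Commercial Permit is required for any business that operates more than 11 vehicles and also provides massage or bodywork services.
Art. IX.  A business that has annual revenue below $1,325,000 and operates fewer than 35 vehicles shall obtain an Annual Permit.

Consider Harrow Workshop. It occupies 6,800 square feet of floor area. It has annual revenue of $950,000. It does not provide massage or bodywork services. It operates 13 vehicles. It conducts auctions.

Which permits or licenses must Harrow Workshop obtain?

Auctioneer Authorization, Large Premises Certificate

Art. I. vehicles 13 ≤ 15; conducts auctions → General Business Authorization not required.
Art. II. floor area 6,800 square feet ≥ 6,500 square feet; vehicles 13 > 2 → Large Premises Certificate required.
Art. III. conducts auctions; does not provide massage or bodywork services → Auctioneer Registration not required.
Art. IV. conducts auctions; floor area 6,800 square feet > 1,800 square feet; revenue $950,000 ≥ $825,000 → Auctioneer Authorization required.
Art. V. floor area 6,800 square feet ≤ 11,500 square feet; conducts auctions → exempt from Annual Permit.
Art. VI. vehicles 13 ≥ 10; floor area 6,800 square feet < 13,500 square feet → Municipal Authorization not required.
Art. VII. revenue $950,000 > $875,000 → Standard Authorization not required.
Art. VIII. vehicles 13 > 11; does not provide massage or bodywork services → Commercial Permit not required.
Art. IX. revenue $950,000 < $1,325,000; vehicles 13 < 35 → Annual Permit required.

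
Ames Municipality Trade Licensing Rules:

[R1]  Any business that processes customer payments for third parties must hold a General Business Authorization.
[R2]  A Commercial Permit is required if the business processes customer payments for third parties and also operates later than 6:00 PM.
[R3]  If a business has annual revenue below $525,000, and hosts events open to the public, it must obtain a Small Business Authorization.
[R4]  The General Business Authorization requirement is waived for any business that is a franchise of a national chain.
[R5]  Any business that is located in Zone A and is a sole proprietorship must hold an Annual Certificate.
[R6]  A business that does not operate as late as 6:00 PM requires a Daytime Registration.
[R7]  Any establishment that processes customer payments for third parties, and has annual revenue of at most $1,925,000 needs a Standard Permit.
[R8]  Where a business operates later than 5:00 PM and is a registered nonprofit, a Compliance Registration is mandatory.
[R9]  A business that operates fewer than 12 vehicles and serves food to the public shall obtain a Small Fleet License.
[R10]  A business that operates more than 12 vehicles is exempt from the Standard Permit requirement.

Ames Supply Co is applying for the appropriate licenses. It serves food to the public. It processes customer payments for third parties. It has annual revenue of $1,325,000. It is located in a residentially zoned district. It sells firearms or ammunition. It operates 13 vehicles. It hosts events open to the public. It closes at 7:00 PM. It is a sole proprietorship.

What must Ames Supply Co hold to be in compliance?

Commercial Permit, General Business Authorization

[R1] processes customer payments for third parties → General Business Authorization required.
[R2] processes customer payments for third parties; closes 7:00 PM, after 6:00 PM → Commercial Permit required.
[R3] revenue $1,325,000 ≥ $525,000; hosts events open to the public → Small Business Authorization not required.
[R4] is a sole proprietorship (not: is a franchise of a national chain) → General Business Authorization exemption does not apply.
[R5] is located in a residentially zoned district (not: is located in Zone A); is a sole proprietorship → Annual Certificate not required.
[R6] closes 7:00 PM, after 6:00 PM → Daytime Registration not required.
[R7] processes customer payments for third parties; revenue $1,325,000 ≤ $1,925,000 → Standard Permit required.
[R8] closes 7:00 PM, after 5:00 PM; is a sole proprietorship (not: is a registered nonprofit) → Compliance Registration not required.
[R9] vehicles 13 ≥ 12; serves food to the public → Small Fleet License not required.
[R10] vehicles 13 > 12 → exempt from Standard Permit.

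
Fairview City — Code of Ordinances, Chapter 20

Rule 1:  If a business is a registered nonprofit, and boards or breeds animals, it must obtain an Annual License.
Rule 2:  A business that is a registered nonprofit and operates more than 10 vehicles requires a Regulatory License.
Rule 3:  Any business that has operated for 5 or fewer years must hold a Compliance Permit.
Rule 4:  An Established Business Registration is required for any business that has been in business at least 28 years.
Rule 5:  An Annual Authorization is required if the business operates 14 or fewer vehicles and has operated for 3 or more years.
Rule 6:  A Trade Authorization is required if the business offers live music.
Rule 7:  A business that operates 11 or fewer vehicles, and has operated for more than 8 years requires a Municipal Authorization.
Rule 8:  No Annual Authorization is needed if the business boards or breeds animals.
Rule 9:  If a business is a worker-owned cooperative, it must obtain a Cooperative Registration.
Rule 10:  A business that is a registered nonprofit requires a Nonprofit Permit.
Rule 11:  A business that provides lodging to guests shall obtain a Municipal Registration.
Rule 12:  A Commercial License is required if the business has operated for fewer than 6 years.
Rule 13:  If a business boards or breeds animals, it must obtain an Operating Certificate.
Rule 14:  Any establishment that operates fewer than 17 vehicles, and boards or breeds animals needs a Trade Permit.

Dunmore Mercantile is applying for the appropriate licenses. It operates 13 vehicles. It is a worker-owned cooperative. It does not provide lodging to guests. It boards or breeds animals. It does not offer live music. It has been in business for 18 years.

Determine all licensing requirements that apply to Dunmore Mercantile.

Cooperative Registration, Operating Certificate, Trade Permit

Rule 1: is a worker-owned cooperative (not: is a registered nonprofit); boards or breeds animals → Annual License not required.
Rule 2: is a worker-owned cooperative (not: is a registered nonprofit); vehicles 13 > 10 → Regulatory License not required.
Rule 3: years in business 18 > 5 → Compliance Permit not required.
Rule 4: years in business 18 < 28 → Established Business Registration not required.
Rule 5: vehicles 13 ≤ 14; years in business 18 ≥ 3 → Annual Authorization required.
Rule 6: does not offer live music → Trade Authorization not required.
Rule 7: vehicles 13 > 11; years in business 18 > 8 → Municipal Authorization not required.
Rule 8: boards or breeds animals → exempt from Annual Authorization.
Rule 9: is a worker-owned cooperative → Cooperative Registration required.
Rule 10: is a worker-owned cooperative (not: is a registered nonprofit) → Nonprofit Permit not required.
Rule 11: does not provide lodging to guests → Municipal Registration not required.
Rule 12: years in business 18 ≥ 6 → Commercial License not required.
Rule 13: boards or breeds animals → Operating Certificate required.
Rule 14: vehicles 13 < 17; boards or breeds animals → Trade Permit required.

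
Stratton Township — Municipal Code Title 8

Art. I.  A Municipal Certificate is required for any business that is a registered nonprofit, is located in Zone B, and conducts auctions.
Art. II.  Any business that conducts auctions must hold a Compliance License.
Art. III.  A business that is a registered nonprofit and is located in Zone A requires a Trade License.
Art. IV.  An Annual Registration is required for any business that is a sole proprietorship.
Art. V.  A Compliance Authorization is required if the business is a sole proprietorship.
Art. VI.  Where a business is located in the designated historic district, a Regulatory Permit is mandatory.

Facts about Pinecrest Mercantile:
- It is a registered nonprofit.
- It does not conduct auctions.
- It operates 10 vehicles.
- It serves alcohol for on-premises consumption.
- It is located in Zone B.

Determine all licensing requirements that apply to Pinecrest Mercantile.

None

Art. I. is a registered nonprofit; is located in Zone B; does not conduct auctions → Municipal Certificate not required.
Art. II. does not conduct auctions → Compliance License not required.
Art. III. is a registered nonprofit; is located in Zone B (not: is located in Zone A) → Trade License not required.
Art. IV. is a registered nonprofit (not: is a sole proprietorship) → Annual Registration not required.
Art. V. is a registered nonprofit (not: is a sole proprietorship) → Compliance Authorization not required.
Art. VI. is located in Zone B (not: is located in the designated historic district) → Regulatory Permit not required.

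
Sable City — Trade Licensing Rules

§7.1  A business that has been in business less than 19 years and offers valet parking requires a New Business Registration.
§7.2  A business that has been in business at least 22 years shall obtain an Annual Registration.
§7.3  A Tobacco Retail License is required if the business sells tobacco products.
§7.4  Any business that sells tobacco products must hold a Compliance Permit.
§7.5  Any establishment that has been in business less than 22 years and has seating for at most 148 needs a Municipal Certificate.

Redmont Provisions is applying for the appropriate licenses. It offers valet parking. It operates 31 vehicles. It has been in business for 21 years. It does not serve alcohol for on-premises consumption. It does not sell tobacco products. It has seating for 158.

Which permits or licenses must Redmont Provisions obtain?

§7.1 years in business 21 ≥ 19; offers valet parking → New Business Registration not required.
§7.2 years in business 21 < 22 → Annual Registration not required.
§7.3 does not sell tobacco products → Tobacco Retail License not required.
§7.4 does not sell tobacco products → Compliance Permit not required.
§7.5 years in business 21 < 22; seating 158 > 148 → Municipal Certificate not required.

None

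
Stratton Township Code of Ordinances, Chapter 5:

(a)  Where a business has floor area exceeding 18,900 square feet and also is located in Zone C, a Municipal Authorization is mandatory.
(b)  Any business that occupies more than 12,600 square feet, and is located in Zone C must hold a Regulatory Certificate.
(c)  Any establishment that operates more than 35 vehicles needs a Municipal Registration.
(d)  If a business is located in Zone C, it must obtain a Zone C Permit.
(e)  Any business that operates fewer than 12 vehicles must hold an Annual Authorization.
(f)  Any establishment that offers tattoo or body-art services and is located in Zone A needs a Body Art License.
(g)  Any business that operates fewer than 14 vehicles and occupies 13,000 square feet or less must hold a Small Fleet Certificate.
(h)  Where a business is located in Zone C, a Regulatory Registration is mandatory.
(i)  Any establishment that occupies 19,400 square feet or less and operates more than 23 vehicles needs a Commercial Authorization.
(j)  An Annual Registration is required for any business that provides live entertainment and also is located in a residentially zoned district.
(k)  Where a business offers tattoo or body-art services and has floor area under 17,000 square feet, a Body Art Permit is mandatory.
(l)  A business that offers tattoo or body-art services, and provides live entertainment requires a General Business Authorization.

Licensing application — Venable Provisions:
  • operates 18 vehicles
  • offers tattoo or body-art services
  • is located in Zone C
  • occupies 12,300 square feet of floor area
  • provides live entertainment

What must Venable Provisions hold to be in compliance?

(a) floor area 12,300 square feet ≤ 18,900 square feet; is located in Zone C → Municipal Authorization not required.
(b) floor area 12,300 square feet ≤ 12,600 square feet; is located in Zone C → Regulatory Certificate not required.
(c) vehicles 18 ≤ 35 → Municipal Registration not required.
(d) is located in Zone C → Zone C Permit required.
(e) vehicles 18 ≥ 12 → Annual Authorization not required.
(f) offers tattoo or body-art services; is located in Zone C (not: is located in Zone A) → Body Art License not required.
(g) vehicles 18 ≥ 14; floor area 12,300 square feet ≤ 13,000 square feet → Small Fleet Certificate not required.
(h) is located in Zone C → Regulatory Registration required.
(i) floor area 12,300 square feet ≤ 19,400 square feet; vehicles 18 ≤ 23 → Commercial Authorization not required.
(j) provides live entertainment; is located in Zone C (not: is located in a residentially zoned district) → Annual Registration not required.
(k) offers tattoo or body-art services; floor area 12,300 square feet < 17,000 square feet → Body Art Permit required.
(l) offers tattoo or body-art services; provides live entertainment → General Business Authorization required.

Body Art Permit, General Business Authorization, Regulatory Registration, Zone C Permit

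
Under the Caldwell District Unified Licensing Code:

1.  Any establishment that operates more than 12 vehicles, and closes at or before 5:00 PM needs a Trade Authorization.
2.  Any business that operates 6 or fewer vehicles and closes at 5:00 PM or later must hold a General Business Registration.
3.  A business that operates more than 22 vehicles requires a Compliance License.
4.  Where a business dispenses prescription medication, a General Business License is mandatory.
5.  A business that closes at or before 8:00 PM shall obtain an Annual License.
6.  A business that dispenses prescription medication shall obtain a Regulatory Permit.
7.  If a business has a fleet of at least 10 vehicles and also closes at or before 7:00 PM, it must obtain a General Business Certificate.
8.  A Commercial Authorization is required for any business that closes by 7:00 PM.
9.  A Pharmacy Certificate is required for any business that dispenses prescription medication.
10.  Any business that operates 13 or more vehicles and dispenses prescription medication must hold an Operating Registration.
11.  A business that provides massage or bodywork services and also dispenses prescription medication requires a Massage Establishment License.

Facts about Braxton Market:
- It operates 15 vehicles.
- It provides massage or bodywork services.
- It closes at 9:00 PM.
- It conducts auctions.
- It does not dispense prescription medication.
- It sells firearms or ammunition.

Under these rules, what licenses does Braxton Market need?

1. vehicles 15 > 12; closes 9:00 PM, after 5:00 PM → Trade Authorization not required.
2. vehicles 15 > 6; closes 9:00 PM, after 5:00 PM → General Business Registration not required.
3. vehicles 15 ≤ 22 → Compliance License not required.
4. does not dispense prescription medication → General Business License not required.
5. closes 9:00 PM, after 8:00 PM → Annual License not required.
6. does not dispense prescription medication → Regulatory Permit not required.
7. vehicles 15 ≥ 10; closes 9:00 PM, after 7:00 PM → General Business Certificate not required.
8. closes 9:00 PM, after 7:00 PM → Commercial Authorization not required.
9. does not dispense prescription medication → Pharmacy Certificate not required.
10. vehicles 15 ≥ 13; does not dispense prescription medication → Operating Registration not required.
11. provides massage or bodywork services; does not dispense prescription medication → Massage Establishment License not required.

None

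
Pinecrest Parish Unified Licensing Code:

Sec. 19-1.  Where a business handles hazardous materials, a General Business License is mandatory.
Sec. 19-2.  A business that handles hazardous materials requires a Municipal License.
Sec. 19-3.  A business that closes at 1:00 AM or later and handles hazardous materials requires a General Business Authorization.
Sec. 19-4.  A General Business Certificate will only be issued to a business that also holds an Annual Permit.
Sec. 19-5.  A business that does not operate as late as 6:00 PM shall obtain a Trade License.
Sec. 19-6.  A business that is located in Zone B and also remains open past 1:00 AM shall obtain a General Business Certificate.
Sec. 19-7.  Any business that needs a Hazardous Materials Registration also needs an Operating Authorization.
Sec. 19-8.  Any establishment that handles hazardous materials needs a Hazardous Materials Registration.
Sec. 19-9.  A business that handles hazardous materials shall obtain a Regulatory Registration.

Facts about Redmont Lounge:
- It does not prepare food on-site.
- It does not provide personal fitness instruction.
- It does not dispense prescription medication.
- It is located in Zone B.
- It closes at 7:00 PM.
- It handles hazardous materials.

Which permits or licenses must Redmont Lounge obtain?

Sec. 19-1. handles hazardous materials → General Business License required.
Sec. 19-2. handles hazardous materials → Municipal License required.
Sec. 19-3. closes 7:00 PM, at/before 1:00 AM; handles hazardous materials → General Business Authorization not required.
Sec. 19-4. General Business Certificate is not required → no effect.
Sec. 19-5. closes 7:00 PM, after 6:00 PM → Trade License not required.
Sec. 19-6. is located in Zone B; closes 7:00 PM, at/before 1:00 AM → General Business Certificate not required.
Sec. 19-7. Hazardous Materials Registration is required → Operating Authorization also required.
Sec. 19-8. handles hazardous materials → Hazardous Materials Registration required.
Sec. 19-9. handles hazardous materials → Regulatory Registration required.

General Business License, Hazardous Materials Registration, Municipal License, Operating Authorization, Regulatory Registration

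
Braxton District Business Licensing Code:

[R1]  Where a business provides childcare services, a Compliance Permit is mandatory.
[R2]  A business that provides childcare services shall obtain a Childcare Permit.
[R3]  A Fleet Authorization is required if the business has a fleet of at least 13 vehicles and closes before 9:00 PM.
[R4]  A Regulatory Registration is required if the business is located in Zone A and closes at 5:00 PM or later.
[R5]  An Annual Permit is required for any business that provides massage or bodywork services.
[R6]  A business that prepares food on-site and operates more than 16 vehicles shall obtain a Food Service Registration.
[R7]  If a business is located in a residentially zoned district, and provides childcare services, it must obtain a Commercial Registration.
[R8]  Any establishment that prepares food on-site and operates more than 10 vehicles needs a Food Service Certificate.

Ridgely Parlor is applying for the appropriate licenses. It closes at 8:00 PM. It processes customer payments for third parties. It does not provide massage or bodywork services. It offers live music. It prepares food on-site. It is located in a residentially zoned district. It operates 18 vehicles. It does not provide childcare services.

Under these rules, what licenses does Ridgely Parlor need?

[R1] does not provide childcare services → Compliance Permit not required.
[R2] does not provide childcare services → Childcare Permit not required.
[R3] vehicles 18 ≥ 13; closes 8:00 PM, at/before 9:00 PM → Fleet Authorization required.
[R4] is located in a residentially zoned district (not: is located in Zone A); closes 8:00 PM, after 5:00 PM → Regulatory Registration not required.
[R5] does not provide massage or bodywork services → Annual Permit not required.
[R6] prepares food on-site; vehicles 18 > 16 → Food Service Registration required.
[R7] is located in a residentially zoned district; does not provide childcare services → Commercial Registration not required.
[R8] prepares food on-site; vehicles 18 > 10 → Food Service Certificate required.

Fleet Authorization, Food Service Certificate, Food Service Registration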